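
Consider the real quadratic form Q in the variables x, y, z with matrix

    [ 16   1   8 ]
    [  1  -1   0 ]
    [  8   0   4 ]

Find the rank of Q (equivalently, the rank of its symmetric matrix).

Congruent diagonalization of A (simultaneous row and column reduction) yields pivots 16, -17/16, 4/17.
Counting signs: 2 positive, 1 negative.
The rank is the number of nonzero pivots: 3.

3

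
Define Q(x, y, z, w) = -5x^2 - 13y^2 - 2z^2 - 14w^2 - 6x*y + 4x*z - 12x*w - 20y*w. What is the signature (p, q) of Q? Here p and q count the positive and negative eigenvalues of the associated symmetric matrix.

Write A = [[-5, -3, 2, -6], [-3, -13, 0, -10], [2, 0, -2, 0], [-6, -10, 0, -14]].
Symmetric row and column elimination reduces A to a congruent diagonal form with pivots -5, -56/5, -15/14, -2/5.
So there are 4 negative pivots.

(0, 4)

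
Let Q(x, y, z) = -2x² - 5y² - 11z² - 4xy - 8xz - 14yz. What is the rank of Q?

The associated matrix is A = [[-2, -2, -4], [-2, -5, -7], [-4, -7, -11]].
Symmetric row and column elimination reduces A to a congruent diagonal form with pivots -2, -3, 0.
So there are 2 negative, 1 zero pivots.
The rank is the number of nonzero pivots: 2.

2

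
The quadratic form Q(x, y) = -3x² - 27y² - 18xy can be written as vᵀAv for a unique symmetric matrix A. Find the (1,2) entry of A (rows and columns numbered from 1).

The coefficient of x·y in Q is -18. For a symmetric A this equals A[1,2] + A[2,1] = 2·A[1,2].
So A[1,2] = -18/2 = -9.

-9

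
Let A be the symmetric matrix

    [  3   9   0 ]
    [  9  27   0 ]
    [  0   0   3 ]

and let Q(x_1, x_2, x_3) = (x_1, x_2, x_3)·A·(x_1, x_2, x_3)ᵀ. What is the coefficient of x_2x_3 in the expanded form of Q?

0

The coefficient of x_2x_3 is A[2,3] + A[3,2] = 2·0 = 0.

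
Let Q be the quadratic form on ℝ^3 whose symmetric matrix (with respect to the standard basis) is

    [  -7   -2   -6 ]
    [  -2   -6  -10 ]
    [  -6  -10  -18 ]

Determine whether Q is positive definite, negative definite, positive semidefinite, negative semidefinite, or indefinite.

Symmetric row and column elimination reduces A to a congruent diagonal form with pivots -7, -38/7, -4/19.
So there are 3 negative pivots.
Hence Q is negative definite.

negative definite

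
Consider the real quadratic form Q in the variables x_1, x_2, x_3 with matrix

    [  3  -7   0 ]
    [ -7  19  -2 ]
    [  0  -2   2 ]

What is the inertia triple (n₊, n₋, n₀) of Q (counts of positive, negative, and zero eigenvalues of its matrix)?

(3, 0, 0)

Row-reducing A symmetrically gives the diagonal entries 3, 8/3, 1/2.
That gives 3 positive pivots.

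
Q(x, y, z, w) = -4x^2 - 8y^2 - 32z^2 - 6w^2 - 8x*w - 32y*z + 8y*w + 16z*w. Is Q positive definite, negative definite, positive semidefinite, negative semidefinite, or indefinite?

negative semidefinite

Write A = [[-4, 0, 0, -4], [0, -8, -16, 4], [0, -16, -32, 8], [-4, 4, 8, -6]].
Applying the same elementary operations to the rows and columns of A produces a congruent diagonal matrix with entries -4, -8, 0, 0.
So there are 2 negative, 2 zero pivots.
Hence Q is negative semidefinite.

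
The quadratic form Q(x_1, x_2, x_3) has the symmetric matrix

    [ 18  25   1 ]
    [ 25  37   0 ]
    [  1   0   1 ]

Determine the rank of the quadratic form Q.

Applying the same elementary operations to the rows and columns of A produces a congruent diagonal matrix with entries 18, 41/18, 4/41.
Counting signs: 3 positive.
The rank is the number of nonzero pivots: 3.

3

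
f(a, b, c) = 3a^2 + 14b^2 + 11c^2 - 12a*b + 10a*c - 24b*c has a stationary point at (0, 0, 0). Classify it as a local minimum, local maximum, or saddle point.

local minimum

The Hessian at the origin is H = [[6, -12, 10], [-12, 28, -24], [10, -24, 22]].
Congruent diagonalization of H (simultaneous row and column reduction) yields pivots 6, 4, 4/3.
So there are 3 positive pivots.
H is positive definite, so the origin is a strict local minimum.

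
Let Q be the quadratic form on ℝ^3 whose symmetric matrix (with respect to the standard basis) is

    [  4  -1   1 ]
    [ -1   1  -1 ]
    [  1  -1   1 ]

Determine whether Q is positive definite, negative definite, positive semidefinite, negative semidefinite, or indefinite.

positive semidefinite

Applying the same elementary operations to the rows and columns of A produces a congruent diagonal matrix with entries 4, 3/4, 0.
So there are 2 positive, 1 zero pivots.
Hence Q is positive semidefinite.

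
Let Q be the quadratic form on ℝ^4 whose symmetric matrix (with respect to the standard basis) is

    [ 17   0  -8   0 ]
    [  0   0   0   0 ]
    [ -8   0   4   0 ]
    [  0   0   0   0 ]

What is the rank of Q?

Symmetric row and column elimination reduces A to a congruent diagonal form with pivots 17, 0, 4/17, 0.
So there are 2 positive, 2 zero pivots.
The rank is the number of nonzero pivots: 2.

2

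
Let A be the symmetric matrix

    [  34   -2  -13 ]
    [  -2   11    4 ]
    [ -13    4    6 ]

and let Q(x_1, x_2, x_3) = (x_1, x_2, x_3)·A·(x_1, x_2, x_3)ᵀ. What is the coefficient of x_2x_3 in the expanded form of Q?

The coefficient of x_2x_3 is A[2,3] + A[3,2] = 2·4 = 8.

8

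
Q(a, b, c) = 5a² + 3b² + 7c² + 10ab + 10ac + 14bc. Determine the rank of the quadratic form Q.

3

Write A = [[5, 5, 5], [5, 3, 7], [5, 7, 7]].
Symmetric row and column elimination reduces A to a congruent diagonal form with pivots 5, -2, 4.
So there are 2 positive, 1 negative pivots.
The rank is the number of nonzero pivots: 3.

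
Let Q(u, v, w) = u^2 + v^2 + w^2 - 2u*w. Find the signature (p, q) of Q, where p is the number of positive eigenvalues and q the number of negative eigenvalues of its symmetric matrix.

The associated matrix is A = [[1, 0, -1], [0, 1, 0], [-1, 0, 1]].
Row-reducing A symmetrically gives the diagonal entries 1, 1, 0.
Counting signs: 2 positive, 1 zero.

(2, 0)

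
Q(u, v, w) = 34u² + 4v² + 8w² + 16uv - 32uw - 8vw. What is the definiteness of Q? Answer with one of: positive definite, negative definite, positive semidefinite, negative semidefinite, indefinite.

positive definite

The associated matrix is A = [[34, 8, -16], [8, 4, -4], [-16, -4, 8]].
Row-reducing A symmetrically gives the diagonal entries 34, 36/17, 4/9.
That gives 3 positive pivots.
Hence Q is positive definite.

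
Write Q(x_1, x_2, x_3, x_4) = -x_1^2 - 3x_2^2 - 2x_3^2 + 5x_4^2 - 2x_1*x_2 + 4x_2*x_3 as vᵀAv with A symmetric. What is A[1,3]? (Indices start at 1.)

0

The coefficient of x_1·x_3 in Q is 0. For a symmetric A this equals A[1,3] + A[3,1] = 2·A[1,3].
So A[1,3] = 0/2 = 0.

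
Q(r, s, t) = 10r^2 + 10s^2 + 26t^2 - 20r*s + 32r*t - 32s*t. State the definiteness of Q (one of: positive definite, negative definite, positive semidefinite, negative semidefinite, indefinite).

Write A = [[10, -10, 16], [-10, 10, -16], [16, -16, 26]].
Row-reducing A symmetrically gives the diagonal entries 10, 0, 2/5.
So there are 2 positive, 1 zero pivots.
Hence Q is positive semidefinite.

positive semidefinite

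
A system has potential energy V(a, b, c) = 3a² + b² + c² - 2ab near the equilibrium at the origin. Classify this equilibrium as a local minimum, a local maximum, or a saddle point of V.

local minimum

The Hessian at the origin is H = [[6, -2, 0], [-2, 2, 0], [0, 0, 2]].
Symmetric row and column elimination reduces H to a congruent diagonal form with pivots 6, 4/3, 2.
That gives 3 positive pivots.
H is positive definite, so the origin is a strict local minimum.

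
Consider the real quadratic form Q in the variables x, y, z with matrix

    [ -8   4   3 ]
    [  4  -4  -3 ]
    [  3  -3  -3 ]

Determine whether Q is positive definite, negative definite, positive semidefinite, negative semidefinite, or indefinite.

Congruent diagonalization of A (simultaneous row and column reduction) yields pivots -8, -2, -3/4.
Counting signs: 3 negative.
Hence Q is negative definite.

negative definite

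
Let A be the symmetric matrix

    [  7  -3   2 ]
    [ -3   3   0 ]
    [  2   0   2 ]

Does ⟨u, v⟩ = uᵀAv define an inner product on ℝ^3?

Symmetric row and column elimination reduces A to a congruent diagonal form with pivots 7, 12/7, 1.
So there are 3 positive pivots.
Hence Q is positive definite.
⟨·,·⟩ is an inner product exactly when A is positive definite.

yes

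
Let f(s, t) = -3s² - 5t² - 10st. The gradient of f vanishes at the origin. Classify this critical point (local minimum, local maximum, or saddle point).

saddle point

The Hessian at the origin is H = [[-6, -10], [-10, -10]].
det H = -6·-10 − (-10)² = -40 < 0, so H is indefinite.
Therefore the origin is a saddle point.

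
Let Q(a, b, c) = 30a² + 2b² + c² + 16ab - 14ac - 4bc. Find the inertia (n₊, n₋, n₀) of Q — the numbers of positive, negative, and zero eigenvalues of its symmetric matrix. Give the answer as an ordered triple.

The associated matrix is A = [[30, 8, -7], [8, 2, -2], [-7, -2, 1]].
Applying the same elementary operations to the rows and columns of A produces a congruent diagonal matrix with entries 30, -2/15, -1/2.
So there are 1 positive, 2 negative pivots.

(1, 2, 0)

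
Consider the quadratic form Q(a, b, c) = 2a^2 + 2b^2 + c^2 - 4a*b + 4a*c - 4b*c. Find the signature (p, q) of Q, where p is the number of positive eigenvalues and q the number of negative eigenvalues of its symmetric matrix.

(1, 1)

The associated matrix is A = [[2, -2, 2], [-2, 2, -2], [2, -2, 1]].
Symmetric row and column elimination reduces A to a congruent diagonal form with pivots 2, 0, -1.
That gives 1 positive, 1 negative, 1 zero pivots.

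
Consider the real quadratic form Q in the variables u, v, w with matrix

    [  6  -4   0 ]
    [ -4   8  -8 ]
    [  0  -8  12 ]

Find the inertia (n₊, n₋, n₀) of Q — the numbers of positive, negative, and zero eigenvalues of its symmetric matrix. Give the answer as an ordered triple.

Symmetric row and column elimination reduces A to a congruent diagonal form with pivots 6, 16/3, 0.
So there are 2 positive, 1 zero pivots.

(2, 0, 1)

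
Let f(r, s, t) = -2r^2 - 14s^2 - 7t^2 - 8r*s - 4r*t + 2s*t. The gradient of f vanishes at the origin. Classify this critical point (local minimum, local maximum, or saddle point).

The Hessian at the origin is H = [[-4, -8, -4], [-8, -28, 2], [-4, 2, -14]].
An LDLᵀ factorisation of H has diagonal entries -4, -12, -5/3.
Counting signs: 3 negative.
H is negative definite, so the origin is a strict local maximum.

local maximum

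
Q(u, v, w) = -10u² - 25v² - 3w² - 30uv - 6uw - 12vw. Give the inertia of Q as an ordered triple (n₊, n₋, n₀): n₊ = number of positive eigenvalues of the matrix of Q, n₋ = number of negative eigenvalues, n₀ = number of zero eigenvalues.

(0, 3, 0)

Write A = [[-10, -15, -3], [-15, -25, -6], [-3, -6, -3]].
Symmetric row and column elimination reduces A to a congruent diagonal form with pivots -10, -5/2, -6/5.
Counting signs: 3 negative.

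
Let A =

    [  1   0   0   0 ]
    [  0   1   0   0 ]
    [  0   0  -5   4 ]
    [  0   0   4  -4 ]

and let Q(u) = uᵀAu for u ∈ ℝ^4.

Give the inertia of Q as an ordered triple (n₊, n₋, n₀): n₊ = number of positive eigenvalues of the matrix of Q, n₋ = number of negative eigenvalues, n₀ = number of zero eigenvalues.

(2, 2, 0)

Symmetric row and column elimination reduces A to a congruent diagonal form with pivots 1, 1, -5, -4/5.
That gives 2 positive, 2 negative pivots.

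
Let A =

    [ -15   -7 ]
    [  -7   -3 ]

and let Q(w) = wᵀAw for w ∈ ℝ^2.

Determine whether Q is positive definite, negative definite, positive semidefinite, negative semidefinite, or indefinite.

For the 2×2 matrix [[-15, -7], [-7, -3]]: det = -15·-3 − (-7)² = -4, trace = -18.
det < 0 so the eigenvalues have opposite signs; the form is indefinite.

indefinite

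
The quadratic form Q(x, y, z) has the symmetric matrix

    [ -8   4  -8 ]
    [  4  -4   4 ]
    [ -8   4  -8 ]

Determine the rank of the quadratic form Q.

Congruent diagonalization of A (simultaneous row and column reduction) yields pivots -8, -2, 0.
So there are 2 negative, 1 zero pivots.
The rank is the number of nonzero pivots: 2.

2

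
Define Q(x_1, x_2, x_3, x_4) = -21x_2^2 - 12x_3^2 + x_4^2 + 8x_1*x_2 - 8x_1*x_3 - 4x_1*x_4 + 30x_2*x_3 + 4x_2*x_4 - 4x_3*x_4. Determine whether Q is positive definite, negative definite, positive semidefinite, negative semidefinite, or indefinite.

indefinite

The symmetric matrix is A = [[0, 4, -4, -2], [4, -21, 15, 2], [-4, 15, -12, -2], [-2, 2, -2, 1]].
A is congruent to a diagonal matrix with 2 positive, 2 negative and 0 zero entries, so Q is indefinite.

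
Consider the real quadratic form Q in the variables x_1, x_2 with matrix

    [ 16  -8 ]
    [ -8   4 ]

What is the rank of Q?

Symmetric row and column elimination reduces A to a congruent diagonal form with pivots 16, 0.
That gives 1 positive, 1 zero pivots.
The rank is the number of nonzero pivots: 1.

1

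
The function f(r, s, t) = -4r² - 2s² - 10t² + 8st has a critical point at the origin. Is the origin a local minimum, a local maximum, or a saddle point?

local maximum

The Hessian at the origin is H = [[-8, 0, 0], [0, -4, 8], [0, 8, -20]].
Row-reducing H symmetrically gives the diagonal entries -8, -4, -4.
That gives 3 negative pivots.
H is negative definite, so the origin is a strict local maximum.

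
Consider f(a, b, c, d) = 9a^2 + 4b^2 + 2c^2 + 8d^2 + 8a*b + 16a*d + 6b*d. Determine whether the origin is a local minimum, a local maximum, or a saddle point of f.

local minimum

The Hessian at the origin is H = [[18, 8, 0, 16], [8, 8, 0, 6], [0, 0, 4, 0], [16, 6, 0, 16]].
Symmetric row and column elimination reduces H to a congruent diagonal form with pivots 18, 40/9, 4, 3/2.
Counting signs: 4 positive.
H is positive definite, so the origin is a strict local minimum.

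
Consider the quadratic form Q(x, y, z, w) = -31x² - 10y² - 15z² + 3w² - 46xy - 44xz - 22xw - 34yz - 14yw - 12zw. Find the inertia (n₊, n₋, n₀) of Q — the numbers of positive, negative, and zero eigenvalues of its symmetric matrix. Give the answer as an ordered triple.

(2, 1, 1)

The associated matrix is A = [[-31, -23, -22, -11], [-23, -10, -17, -7], [-22, -17, -15, -6], [-11, -7, -6, 3]].
Row-reducing A symmetrically gives the diagonal entries -31, 219/31, 40/73, 0.
That gives 2 positive, 1 negative, 1 zero pivots.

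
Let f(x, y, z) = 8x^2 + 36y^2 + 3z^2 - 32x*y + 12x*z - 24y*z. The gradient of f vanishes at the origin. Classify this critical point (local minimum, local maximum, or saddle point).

The Hessian at the origin is H = [[16, -32, 12], [-32, 72, -24], [12, -24, 6]].
Applying the same elementary operations to the rows and columns of H produces a congruent diagonal matrix with entries 16, 8, -3.
That gives 2 positive, 1 negative pivots.
H is indefinite, so the origin is a saddle point.

saddle point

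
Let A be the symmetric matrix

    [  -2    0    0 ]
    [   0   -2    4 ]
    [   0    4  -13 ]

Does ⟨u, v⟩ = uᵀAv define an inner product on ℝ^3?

no

Applying the same elementary operations to the rows and columns of A produces a congruent diagonal matrix with entries -2, -2, -5.
So there are 3 negative pivots.
Hence Q is negative definite.
⟨·,·⟩ is an inner product exactly when A is positive definite.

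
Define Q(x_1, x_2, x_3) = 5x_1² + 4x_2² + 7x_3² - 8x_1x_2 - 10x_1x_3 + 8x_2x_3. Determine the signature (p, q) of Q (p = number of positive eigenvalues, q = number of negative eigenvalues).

The associated matrix is A = [[5, -4, -5], [-4, 4, 4], [-5, 4, 7]].
Row-reducing A symmetrically gives the diagonal entries 5, 4/5, 2.
That gives 3 positive pivots.

(3, 0)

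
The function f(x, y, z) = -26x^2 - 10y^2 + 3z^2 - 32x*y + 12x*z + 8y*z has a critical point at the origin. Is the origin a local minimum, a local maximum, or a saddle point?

saddle point

The Hessian at the origin is H = [[-52, -32, 12], [-32, -20, 8], [12, 8, 6]].
Row-reducing H symmetrically gives the diagonal entries -52, -4/13, 10.
So there are 1 positive, 2 negative pivots.
H is indefinite, so the origin is a saddle point.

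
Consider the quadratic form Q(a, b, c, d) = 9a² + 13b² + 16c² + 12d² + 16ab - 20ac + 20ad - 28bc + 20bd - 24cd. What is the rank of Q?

4

The associated matrix is A = [[9, 8, -10, 10], [8, 13, -14, 10], [-10, -14, 16, -12], [10, 10, -12, 12]].
Applying the same elementary operations to the rows and columns of A produces a congruent diagonal matrix with entries 9, 53/9, 24/53, 2/3.
Counting signs: 4 positive.
The rank is the number of nonzero pivots: 4.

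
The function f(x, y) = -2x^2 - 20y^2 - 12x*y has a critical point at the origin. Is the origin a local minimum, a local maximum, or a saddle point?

local maximum

The Hessian at the origin is H = [[-4, -12], [-12, -40]].
det H = -4·-40 − (-12)² = 16 > 0 and H[1,1] = -4 < 0, so H is negative definite.
Therefore the origin is a local maximum.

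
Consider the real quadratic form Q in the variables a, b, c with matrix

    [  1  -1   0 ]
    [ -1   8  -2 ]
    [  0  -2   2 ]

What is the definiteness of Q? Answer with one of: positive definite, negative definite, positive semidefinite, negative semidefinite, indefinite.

positive definite

Applying the same elementary operations to the rows and columns of A produces a congruent diagonal matrix with entries 1, 7, 10/7.
Counting signs: 3 positive.
Hence Q is positive definite.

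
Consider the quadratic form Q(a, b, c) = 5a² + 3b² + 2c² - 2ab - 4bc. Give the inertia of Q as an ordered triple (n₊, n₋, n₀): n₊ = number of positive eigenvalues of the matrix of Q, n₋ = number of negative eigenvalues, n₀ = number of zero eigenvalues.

The symmetric matrix is A = [[5, -1, 0], [-1, 3, -2], [0, -2, 2]].
Symmetric row and column elimination reduces A to a congruent diagonal form with pivots 5, 14/5, 4/7.
That gives 3 positive pivots.

(3, 0, 0)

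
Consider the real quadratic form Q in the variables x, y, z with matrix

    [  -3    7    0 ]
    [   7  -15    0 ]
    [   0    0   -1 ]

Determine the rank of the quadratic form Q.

Row-reducing A symmetrically gives the diagonal entries -3, 4/3, -1.
Counting signs: 1 positive, 2 negative.
The rank is the number of nonzero pivots: 3.

3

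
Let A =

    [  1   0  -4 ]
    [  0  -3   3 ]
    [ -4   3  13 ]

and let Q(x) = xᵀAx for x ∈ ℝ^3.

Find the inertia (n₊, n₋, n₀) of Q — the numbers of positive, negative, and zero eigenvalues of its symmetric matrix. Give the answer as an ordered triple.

(1, 1, 1)

Row-reducing A symmetrically gives the diagonal entries 1, -3, 0.
So there are 1 positive, 1 negative, 1 zero pivots.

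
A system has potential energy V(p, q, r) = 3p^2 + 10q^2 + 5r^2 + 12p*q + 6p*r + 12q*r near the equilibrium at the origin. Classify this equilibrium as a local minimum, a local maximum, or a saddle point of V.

saddle point

The Hessian at the origin is H = [[6, 12, 6], [12, 20, 12], [6, 12, 10]].
Congruent diagonalization of H (simultaneous row and column reduction) yields pivots 6, -4, 4.
That gives 2 positive, 1 negative pivots.
H is indefinite, so the origin is a saddle point.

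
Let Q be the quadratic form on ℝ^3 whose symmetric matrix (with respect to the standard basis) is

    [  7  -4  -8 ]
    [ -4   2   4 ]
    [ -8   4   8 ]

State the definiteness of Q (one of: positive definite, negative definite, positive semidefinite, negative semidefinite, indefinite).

Congruent diagonalization of A (simultaneous row and column reduction) yields pivots 7, -2/7, 0.
That gives 1 positive, 1 negative, 1 zero pivots.
Hence Q is indefinite.

indefinite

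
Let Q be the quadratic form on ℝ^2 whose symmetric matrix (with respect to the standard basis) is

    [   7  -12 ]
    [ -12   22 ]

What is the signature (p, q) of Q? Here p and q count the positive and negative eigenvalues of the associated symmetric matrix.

Row-reducing A symmetrically gives the diagonal entries 7, 10/7.
Counting signs: 2 positive.

(2, 0)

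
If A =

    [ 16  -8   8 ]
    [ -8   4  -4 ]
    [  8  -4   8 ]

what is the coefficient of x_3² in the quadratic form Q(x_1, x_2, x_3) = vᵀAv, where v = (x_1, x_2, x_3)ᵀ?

The coefficient of x_3² is the diagonal entry A[3,3] = 8.

8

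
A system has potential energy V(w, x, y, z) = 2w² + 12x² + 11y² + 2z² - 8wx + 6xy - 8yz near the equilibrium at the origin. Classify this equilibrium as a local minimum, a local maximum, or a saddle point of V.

The Hessian at the origin is H = [[4, -8, 0, 0], [-8, 24, 6, 0], [0, 6, 22, -8], [0, 0, -8, 4]].
Congruent diagonalization of H (simultaneous row and column reduction) yields pivots 4, 8, 35/2, 12/35.
Counting signs: 4 positive.
H is positive definite, so the origin is a strict local minimum.

local minimum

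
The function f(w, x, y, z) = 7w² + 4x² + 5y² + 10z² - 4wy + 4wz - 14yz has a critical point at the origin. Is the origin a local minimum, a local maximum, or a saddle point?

The Hessian at the origin is H = [[14, 0, -4, 4], [0, 8, 0, 0], [-4, 0, 10, -14], [4, 0, -14, 20]].
Congruent diagonalization of H (simultaneous row and column reduction) yields pivots 14, 8, 62/7, 6/31.
That gives 4 positive pivots.
H is positive definite, so the origin is a strict local minimum.

local minimum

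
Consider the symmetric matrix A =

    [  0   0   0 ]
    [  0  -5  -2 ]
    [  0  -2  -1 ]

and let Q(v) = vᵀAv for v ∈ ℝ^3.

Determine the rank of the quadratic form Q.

Congruent diagonalization of A (simultaneous row and column reduction) yields pivots 0, -5, -1/5.
So there are 2 negative, 1 zero pivots.
The rank is the number of nonzero pivots: 2.

2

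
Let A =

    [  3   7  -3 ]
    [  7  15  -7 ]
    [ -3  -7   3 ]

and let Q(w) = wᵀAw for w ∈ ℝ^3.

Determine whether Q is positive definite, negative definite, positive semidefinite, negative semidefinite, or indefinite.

indefinite

Row-reducing A symmetrically gives the diagonal entries 3, -4/3, 0.
So there are 1 positive, 1 negative, 1 zero pivots.
Hence Q is indefinite.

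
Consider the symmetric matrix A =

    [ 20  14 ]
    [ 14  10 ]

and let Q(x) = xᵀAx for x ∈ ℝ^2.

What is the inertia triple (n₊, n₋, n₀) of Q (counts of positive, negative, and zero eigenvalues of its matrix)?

(2, 0, 0)

Symmetric row and column elimination reduces A to a congruent diagonal form with pivots 20, 1/5.
Counting signs: 2 positive.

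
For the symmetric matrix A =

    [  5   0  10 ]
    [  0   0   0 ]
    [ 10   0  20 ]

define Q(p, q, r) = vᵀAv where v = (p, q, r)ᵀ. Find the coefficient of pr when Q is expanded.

20

The coefficient of pr is A[1,3] + A[3,1] = 2·10 = 20.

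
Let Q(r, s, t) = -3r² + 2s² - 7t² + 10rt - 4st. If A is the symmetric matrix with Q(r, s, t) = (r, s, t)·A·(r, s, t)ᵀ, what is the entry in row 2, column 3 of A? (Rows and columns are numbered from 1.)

The coefficient of s·t in Q is -4. For a symmetric A this equals A[2,3] + A[3,2] = 2·A[2,3].
So A[2,3] = -4/2 = -2.

-2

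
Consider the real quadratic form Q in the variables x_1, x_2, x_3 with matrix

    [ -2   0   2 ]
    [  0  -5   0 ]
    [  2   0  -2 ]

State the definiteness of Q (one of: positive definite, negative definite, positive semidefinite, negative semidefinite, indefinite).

negative semidefinite

Congruent diagonalization of A (simultaneous row and column reduction) yields pivots -2, -5, 0.
That gives 2 negative, 1 zero pivots.
Hence Q is negative semidefinite.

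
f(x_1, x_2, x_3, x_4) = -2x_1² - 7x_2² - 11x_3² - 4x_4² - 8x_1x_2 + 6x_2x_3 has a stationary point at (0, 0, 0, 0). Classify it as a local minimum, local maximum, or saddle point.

The Hessian at the origin is H = [[-4, -8, 0, 0], [-8, -14, 6, 0], [0, 6, -22, 0], [0, 0, 0, -8]].
Symmetric row and column elimination reduces H to a congruent diagonal form with pivots -4, 2, -40, -8.
That gives 1 positive, 3 negative pivots.
H is indefinite, so the origin is a saddle point.

saddle point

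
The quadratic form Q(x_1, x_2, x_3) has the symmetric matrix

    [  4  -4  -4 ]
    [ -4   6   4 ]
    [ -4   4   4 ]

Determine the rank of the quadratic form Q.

2

Symmetric row and column elimination reduces A to a congruent diagonal form with pivots 4, 2, 0.
Counting signs: 2 positive, 1 zero.
The rank is the number of nonzero pivots: 2.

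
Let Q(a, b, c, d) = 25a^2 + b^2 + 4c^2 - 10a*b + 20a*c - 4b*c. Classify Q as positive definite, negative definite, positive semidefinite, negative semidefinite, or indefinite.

positive semidefinite

The symmetric matrix is A = [[25, -5, 10, 0], [-5, 1, -2, 0], [10, -2, 4, 0], [0, 0, 0, 0]].
Symmetric row and column elimination reduces A to a congruent diagonal form with pivots 25, 0, 0, 0.
That gives 1 positive, 3 zero pivots.
Hence Q is positive semidefinite.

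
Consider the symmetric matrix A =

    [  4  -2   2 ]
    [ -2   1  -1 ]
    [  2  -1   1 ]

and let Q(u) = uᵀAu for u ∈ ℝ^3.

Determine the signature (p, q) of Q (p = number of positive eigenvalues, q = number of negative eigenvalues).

(1, 0)

Congruent diagonalization of A (simultaneous row and column reduction) yields pivots 4, 0, 0.
Counting signs: 1 positive, 2 zero.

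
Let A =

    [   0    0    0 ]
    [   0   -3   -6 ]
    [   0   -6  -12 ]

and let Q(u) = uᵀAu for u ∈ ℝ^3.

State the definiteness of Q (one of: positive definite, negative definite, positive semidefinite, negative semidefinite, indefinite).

negative semidefinite

Congruent diagonalization of A (simultaneous row and column reduction) yields pivots 0, -3, 0.
That gives 1 negative, 2 zero pivots.
Hence Q is negative semidefinite.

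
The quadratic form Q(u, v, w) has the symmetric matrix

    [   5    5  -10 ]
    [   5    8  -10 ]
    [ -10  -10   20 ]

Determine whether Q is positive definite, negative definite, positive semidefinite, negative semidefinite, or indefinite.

Row-reducing A symmetrically gives the diagonal entries 5, 3, 0.
So there are 2 positive, 1 zero pivots.
Hence Q is positive semidefinite.

positive semidefinite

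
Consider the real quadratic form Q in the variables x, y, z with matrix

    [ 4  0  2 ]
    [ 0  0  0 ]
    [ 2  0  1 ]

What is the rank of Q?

1

Symmetric row and column elimination reduces A to a congruent diagonal form with pivots 4, 0, 0.
Counting signs: 1 positive, 2 zero.
The rank is the number of nonzero pivots: 1.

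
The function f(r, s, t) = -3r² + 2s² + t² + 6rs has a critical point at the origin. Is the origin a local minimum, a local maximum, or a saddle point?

saddle point

The Hessian at the origin is H = [[-6, 6, 0], [6, 4, 0], [0, 0, 2]].
Symmetric row and column elimination reduces H to a congruent diagonal form with pivots -6, 10, 2.
So there are 2 positive, 1 negative pivots.
H is indefinite, so the origin is a saddle point.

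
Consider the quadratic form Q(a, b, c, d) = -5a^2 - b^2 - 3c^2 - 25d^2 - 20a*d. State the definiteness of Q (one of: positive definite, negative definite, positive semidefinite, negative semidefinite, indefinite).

negative definite

Write A = [[-5, 0, 0, -10], [0, -1, 0, 0], [0, 0, -3, 0], [-10, 0, 0, -25]].
Symmetric row and column elimination reduces A to a congruent diagonal form with pivots -5, -1, -3, -5.
Counting signs: 4 negative.
Hence Q is negative definite.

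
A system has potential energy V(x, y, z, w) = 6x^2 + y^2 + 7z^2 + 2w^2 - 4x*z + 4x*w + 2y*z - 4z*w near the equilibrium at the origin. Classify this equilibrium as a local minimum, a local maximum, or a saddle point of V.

local minimum

The Hessian at the origin is H = [[12, 0, -4, 4], [0, 2, 2, 0], [-4, 2, 14, -4], [4, 0, -4, 4]].
Row-reducing H symmetrically gives the diagonal entries 12, 2, 32/3, 2.
Counting signs: 4 positive.
H is positive definite, so the origin is a strict local minimum.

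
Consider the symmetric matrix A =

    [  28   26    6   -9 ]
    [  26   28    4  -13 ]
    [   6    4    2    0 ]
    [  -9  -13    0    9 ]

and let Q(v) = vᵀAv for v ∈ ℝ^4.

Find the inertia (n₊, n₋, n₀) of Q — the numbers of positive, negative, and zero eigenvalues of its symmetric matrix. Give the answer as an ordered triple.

Row-reducing A symmetrically gives the diagonal entries 28, 27/7, 2/27, 1/2.
So there are 4 positive pivots.

(4, 0, 0)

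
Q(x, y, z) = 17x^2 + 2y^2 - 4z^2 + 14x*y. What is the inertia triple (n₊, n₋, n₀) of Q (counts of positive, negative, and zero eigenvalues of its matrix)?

(1, 2, 0)

Write A = [[17, 7, 0], [7, 2, 0], [0, 0, -4]].
Applying the same elementary operations to the rows and columns of A produces a congruent diagonal matrix with entries 17, -15/17, -4.
So there are 1 positive, 2 negative pivots.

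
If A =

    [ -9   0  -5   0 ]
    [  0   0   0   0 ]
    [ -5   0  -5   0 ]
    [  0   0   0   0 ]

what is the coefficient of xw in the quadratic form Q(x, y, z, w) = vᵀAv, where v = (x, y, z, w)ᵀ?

The coefficient of xw is A[1,4] + A[4,1] = 2·0 = 0.

0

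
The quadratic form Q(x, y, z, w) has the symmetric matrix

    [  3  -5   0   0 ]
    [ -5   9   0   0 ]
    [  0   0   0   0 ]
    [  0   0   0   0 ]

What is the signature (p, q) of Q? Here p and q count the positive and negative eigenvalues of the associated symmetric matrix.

Applying the same elementary operations to the rows and columns of A produces a congruent diagonal matrix with entries 3, 2/3, 0, 0.
That gives 2 positive, 2 zero pivots.

(2, 0)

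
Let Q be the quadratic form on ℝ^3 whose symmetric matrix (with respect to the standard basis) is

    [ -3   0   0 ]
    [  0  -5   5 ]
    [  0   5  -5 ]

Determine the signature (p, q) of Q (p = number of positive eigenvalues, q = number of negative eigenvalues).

(0, 2)

Row-reducing A symmetrically gives the diagonal entries -3, -5, 0.
Counting signs: 2 negative, 1 zero.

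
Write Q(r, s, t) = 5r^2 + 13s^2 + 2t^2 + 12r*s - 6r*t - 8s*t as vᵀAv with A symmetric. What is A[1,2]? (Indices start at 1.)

The coefficient of r·s in Q is 12. For a symmetric A this equals A[1,2] + A[2,1] = 2·A[1,2].
So A[1,2] = 12/2 = 6.

6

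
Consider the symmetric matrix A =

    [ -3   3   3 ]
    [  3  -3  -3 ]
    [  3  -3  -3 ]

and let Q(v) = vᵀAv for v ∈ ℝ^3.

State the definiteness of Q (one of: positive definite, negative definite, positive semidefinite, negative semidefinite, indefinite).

negative semidefinite

Congruent diagonalization of A (simultaneous row and column reduction) yields pivots -3, 0, 0.
Counting signs: 1 negative, 2 zero.
Hence Q is negative semidefinite.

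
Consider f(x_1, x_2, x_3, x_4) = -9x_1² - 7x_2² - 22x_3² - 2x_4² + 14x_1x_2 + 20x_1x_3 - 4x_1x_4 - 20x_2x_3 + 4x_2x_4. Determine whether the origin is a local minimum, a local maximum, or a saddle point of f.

local maximum

The Hessian at the origin is H = [[-18, 14, 20, -4], [14, -14, -20, 4], [20, -20, -44, 0], [-4, 4, 0, -4]].
Applying the same elementary operations to the rows and columns of H produces a congruent diagonal matrix with entries -18, -28/9, -108/7, -20/27.
That gives 4 negative pivots.
H is negative definite, so the origin is a strict local maximum.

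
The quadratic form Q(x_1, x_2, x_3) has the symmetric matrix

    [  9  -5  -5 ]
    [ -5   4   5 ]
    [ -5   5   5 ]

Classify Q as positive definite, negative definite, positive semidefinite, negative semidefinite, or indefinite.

indefinite

Applying the same elementary operations to the rows and columns of A produces a congruent diagonal matrix with entries 9, 11/9, -20/11.
Counting signs: 2 positive, 1 negative.
Hence Q is indefinite.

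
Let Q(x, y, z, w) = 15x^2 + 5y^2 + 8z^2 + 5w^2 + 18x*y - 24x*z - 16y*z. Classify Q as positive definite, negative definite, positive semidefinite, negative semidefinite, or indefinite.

The symmetric matrix is A = [[15, 9, -12, 0], [9, 5, -8, 0], [-12, -8, 8, 0], [0, 0, 0, 5]].
Row-reducing A symmetrically gives the diagonal entries 15, -2/5, 0, 5.
So there are 2 positive, 1 negative, 1 zero pivots.
Hence Q is indefinite.

indefinite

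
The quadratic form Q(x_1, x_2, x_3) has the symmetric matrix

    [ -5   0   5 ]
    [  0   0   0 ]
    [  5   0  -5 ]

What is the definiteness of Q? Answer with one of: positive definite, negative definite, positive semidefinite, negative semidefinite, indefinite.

Applying the same elementary operations to the rows and columns of A produces a congruent diagonal matrix with entries -5, 0, 0.
So there are 1 negative, 2 zero pivots.
Hence Q is negative semidefinite.

negative semidefinite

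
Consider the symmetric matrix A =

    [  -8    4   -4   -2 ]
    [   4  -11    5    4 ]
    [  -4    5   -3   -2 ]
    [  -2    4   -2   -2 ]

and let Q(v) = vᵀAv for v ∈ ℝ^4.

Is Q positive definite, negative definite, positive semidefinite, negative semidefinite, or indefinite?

Row-reducing A symmetrically gives the diagonal entries -8, -9, 0, -1/2.
Counting signs: 3 negative, 1 zero.
Hence Q is negative semidefinite.

negative semidefinite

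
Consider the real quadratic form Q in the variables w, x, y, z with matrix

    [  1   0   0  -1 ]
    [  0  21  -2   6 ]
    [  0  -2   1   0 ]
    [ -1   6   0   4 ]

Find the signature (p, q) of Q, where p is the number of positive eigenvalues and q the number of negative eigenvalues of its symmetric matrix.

(4, 0)

Congruent diagonalization of A (simultaneous row and column reduction) yields pivots 1, 21, 17/21, 15/17.
That gives 4 positive pivots.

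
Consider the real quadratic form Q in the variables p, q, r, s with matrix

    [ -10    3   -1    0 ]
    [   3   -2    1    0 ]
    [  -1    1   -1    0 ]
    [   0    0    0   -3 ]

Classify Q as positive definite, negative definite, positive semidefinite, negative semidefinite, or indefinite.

negative definite

Leading principal minors: Δ_1 = -10, Δ_2 = 11, Δ_3 = -5, Δ_4 = 15.
The signs alternate starting with Δ_1 < 0, so by Sylvester's criterion Q is negative definite.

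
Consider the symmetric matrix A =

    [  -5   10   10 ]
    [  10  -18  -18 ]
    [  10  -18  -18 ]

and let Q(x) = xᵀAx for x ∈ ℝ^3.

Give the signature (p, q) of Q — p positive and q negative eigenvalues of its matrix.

(1, 1)

Symmetric row and column elimination reduces A to a congruent diagonal form with pivots -5, 2, 0.
Counting signs: 1 positive, 1 negative, 1 zero.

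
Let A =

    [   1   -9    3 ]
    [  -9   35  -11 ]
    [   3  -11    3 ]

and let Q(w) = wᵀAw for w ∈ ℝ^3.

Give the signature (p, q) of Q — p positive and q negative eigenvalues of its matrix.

Row-reducing A symmetrically gives the diagonal entries 1, -46, -10/23.
Counting signs: 1 positive, 2 negative.

(1, 2)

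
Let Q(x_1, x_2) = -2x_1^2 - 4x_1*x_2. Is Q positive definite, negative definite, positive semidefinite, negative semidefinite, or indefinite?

indefinite

The associated matrix is A = [[-2, -2], [-2, 0]].
Row-reducing A symmetrically gives the diagonal entries -2, 2.
Counting signs: 1 positive, 1 negative.
Hence Q is indefinite.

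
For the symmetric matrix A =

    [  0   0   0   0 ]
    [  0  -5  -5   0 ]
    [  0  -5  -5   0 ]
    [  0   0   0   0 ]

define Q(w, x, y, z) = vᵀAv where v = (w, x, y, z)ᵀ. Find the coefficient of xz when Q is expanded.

0

The coefficient of xz is A[2,4] + A[4,2] = 2·0 = 0.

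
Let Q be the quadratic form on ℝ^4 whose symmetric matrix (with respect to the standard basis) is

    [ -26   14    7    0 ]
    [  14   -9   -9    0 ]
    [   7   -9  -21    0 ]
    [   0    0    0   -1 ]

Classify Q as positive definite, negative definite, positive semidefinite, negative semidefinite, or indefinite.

Applying the same elementary operations to the rows and columns of A produces a congruent diagonal matrix with entries -26, -19/13, -15/38, -1.
That gives 4 negative pivots.
Hence Q is negative definite.

negative definite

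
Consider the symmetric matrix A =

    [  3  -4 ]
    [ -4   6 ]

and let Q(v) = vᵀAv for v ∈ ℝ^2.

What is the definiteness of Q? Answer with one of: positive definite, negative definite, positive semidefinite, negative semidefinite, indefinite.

Leading principal minors: Δ_1 = 3, Δ_2 = 2.
All leading principal minors are positive, so by Sylvester's criterion Q is positive definite.

positive definite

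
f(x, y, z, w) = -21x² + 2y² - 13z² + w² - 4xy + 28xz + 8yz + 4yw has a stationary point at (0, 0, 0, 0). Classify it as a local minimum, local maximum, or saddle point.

The Hessian at the origin is H = [[-42, -4, 28, 0], [-4, 4, 8, 4], [28, 8, -26, 0], [0, 4, 0, 2]].
Row-reducing H symmetrically gives the diagonal entries -42, 92/21, -318/23, 10/159.
That gives 2 positive, 2 negative pivots.
H is indefinite, so the origin is a saddle point.

saddle point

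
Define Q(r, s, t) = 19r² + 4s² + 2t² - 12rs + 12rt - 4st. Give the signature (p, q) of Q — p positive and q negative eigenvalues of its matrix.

(3, 0)

The associated matrix is A = [[19, -6, 6], [-6, 4, -2], [6, -2, 2]].
Symmetric row and column elimination reduces A to a congruent diagonal form with pivots 19, 40/19, 1/10.
So there are 3 positive pivots.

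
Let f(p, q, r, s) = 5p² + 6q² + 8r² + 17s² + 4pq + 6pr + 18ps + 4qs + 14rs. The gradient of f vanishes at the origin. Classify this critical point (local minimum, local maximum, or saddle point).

local minimum

The Hessian at the origin is H = [[10, 4, 6, 18], [4, 12, 0, 4], [6, 0, 16, 14], [18, 4, 14, 34]].
An LDLᵀ factorisation of H has diagonal entries 10, 52/5, 154/13, 8/77.
That gives 4 positive pivots.
H is positive definite, so the origin is a strict local minimum.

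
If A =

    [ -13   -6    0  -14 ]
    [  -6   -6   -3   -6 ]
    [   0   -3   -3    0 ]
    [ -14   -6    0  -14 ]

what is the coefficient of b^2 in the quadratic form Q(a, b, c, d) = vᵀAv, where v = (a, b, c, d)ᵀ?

-6

The coefficient of b^2 is the diagonal entry A[2,2] = -6.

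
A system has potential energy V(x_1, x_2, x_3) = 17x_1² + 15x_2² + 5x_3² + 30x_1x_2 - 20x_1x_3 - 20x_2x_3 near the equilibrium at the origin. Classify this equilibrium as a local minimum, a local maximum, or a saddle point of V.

saddle point

The Hessian at the origin is H = [[34, 30, -20], [30, 30, -20], [-20, -20, 10]].
Congruent diagonalization of H (simultaneous row and column reduction) yields pivots 34, 60/17, -10/3.
So there are 2 positive, 1 negative pivots.
H is indefinite, so the origin is a saddle point.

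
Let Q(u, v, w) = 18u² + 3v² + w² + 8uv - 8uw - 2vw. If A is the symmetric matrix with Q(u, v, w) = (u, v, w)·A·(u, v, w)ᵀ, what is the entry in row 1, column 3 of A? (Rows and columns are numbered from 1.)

The coefficient of u·w in Q is -8. For a symmetric A this equals A[1,3] + A[3,1] = 2·A[1,3].
So A[1,3] = -8/2 = -4.

-4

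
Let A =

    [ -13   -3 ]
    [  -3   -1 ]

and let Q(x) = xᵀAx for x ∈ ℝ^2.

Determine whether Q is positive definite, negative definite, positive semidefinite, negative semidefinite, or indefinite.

For the 2×2 matrix [[-13, -3], [-3, -1]]: det = -13·-1 − (-3)² = 4, trace = -14.
det > 0 so both eigenvalues share the sign of the trace; trace = -14 < 0 ⇒ both negative.

negative definite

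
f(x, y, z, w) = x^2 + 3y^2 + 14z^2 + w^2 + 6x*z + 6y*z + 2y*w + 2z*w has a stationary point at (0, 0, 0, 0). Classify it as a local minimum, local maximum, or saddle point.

The Hessian at the origin is H = [[2, 0, 6, 0], [0, 6, 6, 2], [6, 6, 28, 2], [0, 2, 2, 2]].
Row-reducing H symmetrically gives the diagonal entries 2, 6, 4, 4/3.
Counting signs: 4 positive.
H is positive definite, so the origin is a strict local minimum.

local minimum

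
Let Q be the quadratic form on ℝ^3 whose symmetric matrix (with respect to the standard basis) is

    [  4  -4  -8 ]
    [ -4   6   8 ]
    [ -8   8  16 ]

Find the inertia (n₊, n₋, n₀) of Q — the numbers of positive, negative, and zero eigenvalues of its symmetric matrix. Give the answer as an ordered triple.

(2, 0, 1)

Symmetric row and column elimination reduces A to a congruent diagonal form with pivots 4, 2, 0.
Counting signs: 2 positive, 1 zero.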